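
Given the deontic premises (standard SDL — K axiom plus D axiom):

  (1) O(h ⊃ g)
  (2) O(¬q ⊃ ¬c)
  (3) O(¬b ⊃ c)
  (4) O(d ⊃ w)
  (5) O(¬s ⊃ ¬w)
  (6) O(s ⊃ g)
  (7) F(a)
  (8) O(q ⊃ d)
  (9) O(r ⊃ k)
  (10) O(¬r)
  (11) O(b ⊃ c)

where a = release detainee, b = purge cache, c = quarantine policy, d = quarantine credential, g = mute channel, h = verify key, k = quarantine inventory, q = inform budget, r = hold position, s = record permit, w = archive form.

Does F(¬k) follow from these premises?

No

Premise 9 is O(r ⊃ k), but O(r) is not derivable from the premises, so it does not yield O(k).
No other premise forces O(k). An ideal world satisfying every premise can still have ¬k true, so F(¬k) is not derivable.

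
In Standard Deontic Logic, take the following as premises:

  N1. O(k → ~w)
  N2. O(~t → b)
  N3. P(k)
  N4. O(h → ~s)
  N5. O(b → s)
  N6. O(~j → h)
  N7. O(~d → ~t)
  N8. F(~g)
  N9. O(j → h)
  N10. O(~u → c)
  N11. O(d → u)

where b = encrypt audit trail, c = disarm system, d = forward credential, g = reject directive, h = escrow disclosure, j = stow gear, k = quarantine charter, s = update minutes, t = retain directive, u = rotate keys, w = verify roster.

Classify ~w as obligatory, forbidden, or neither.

Neither

Premise 1 is O(k → ~w), but O(k) is not derivable from the premises (the permission P(k) asserts only ~O(~k), not O(k)), so it does not yield O(~w).
No premise or chain of K-axiom applications forces O(~w), and none forces O(w). So ~w is neither obligatory nor forbidden under these norms.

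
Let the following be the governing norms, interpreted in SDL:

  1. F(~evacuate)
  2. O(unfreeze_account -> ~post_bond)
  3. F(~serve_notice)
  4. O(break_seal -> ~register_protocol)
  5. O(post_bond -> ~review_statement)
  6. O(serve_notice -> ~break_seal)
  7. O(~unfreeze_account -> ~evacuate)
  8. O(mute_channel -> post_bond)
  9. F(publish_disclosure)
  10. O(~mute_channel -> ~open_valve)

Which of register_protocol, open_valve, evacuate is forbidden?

F(~evacuate) at premise 1 means O(evacuate).
Premise 7 is O(~unfreeze_account -> ~evacuate); contrapositively O(evacuate -> unfreeze_account). Since O(evacuate) holds, K gives O(unfreeze_account).
Premise 2 is O(unfreeze_account -> ~post_bond); since O(unfreeze_account), deontic closure gives O(~post_bond).
Premise 8, O(mute_channel -> post_bond), contraposes to O(~post_bond -> ~mute_channel); with O(~post_bond) we get O(~mute_channel).
Premise 10 is O(~mute_channel -> ~open_valve); since O(~mute_channel), deontic closure gives O(~open_valve).
So O(~open_valve) holds, i.e. open_valve is forbidden. None of the other listed options is forbidden under the premises.

open_valve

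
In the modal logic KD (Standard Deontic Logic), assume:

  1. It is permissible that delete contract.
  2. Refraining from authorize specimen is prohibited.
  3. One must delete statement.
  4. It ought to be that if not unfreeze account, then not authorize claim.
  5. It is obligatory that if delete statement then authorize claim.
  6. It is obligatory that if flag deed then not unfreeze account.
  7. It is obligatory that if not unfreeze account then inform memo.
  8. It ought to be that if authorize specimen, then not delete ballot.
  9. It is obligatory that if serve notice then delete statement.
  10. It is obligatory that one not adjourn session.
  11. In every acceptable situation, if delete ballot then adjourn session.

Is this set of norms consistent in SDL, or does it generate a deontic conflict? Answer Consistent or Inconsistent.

Premise 11 is O(delete_ballot → adjourn_session), but O(delete_ballot) is not derivable from the premises, so it does not yield O(adjourn_session).
So O(adjourn_session) is not derivable, and the apparent clash with O(¬adjourn_session) does not arise.
A world satisfying every obligation exists (e.g. adjourn_session=false, authorize_claim=true, authorize_specimen=true, delete_ballot=false, delete_contract=false, delete_statement=true, flag_deed=false, inform_memo=false, serve_notice=false, unfreeze_account=true); no atom is both obligatory and forbidden, so the set is consistent.

Consistent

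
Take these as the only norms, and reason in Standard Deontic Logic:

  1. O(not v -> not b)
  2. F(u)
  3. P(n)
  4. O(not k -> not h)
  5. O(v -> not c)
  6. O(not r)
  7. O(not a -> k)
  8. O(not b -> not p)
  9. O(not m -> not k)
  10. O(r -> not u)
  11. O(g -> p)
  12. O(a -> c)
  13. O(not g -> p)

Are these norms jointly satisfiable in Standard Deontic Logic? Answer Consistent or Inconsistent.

Consistent

Premise 10 is O(r -> not u); even if O(not u) held, inferring O(r) would be affirming the consequent — invalid.
So O(r) is not derivable, and the apparent clash with O(not r) does not arise.
A world satisfying every obligation exists (e.g. a=false, b=true, c=false, g=false, h=false, k=true, m=true, n=false, p=true, r=false, u=false, v=true); no atom is both obligatory and forbidden, so the set is consistent.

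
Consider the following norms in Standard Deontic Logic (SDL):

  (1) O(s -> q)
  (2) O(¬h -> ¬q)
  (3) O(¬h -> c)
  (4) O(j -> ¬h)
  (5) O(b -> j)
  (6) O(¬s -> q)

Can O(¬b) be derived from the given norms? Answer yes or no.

By case analysis on ¬s: premise 6 gives O(¬s -> q) and premise 1 gives O(s -> q), so O(q) either way.
Premise 2 is O(¬h -> ¬q); contrapositively O(q -> h). Since O(q) holds, K gives O(h).
Premise 4, O(j -> ¬h), contraposes to O(h -> ¬j); with O(h) we get O(¬j).
The contrapositive of premise 5 (O(b -> j)) is O(¬j -> ¬b), and O(¬j) is already established, so O(¬b).
Premise 3 does not contribute to this derivation.
So O(¬b) follows.

Yes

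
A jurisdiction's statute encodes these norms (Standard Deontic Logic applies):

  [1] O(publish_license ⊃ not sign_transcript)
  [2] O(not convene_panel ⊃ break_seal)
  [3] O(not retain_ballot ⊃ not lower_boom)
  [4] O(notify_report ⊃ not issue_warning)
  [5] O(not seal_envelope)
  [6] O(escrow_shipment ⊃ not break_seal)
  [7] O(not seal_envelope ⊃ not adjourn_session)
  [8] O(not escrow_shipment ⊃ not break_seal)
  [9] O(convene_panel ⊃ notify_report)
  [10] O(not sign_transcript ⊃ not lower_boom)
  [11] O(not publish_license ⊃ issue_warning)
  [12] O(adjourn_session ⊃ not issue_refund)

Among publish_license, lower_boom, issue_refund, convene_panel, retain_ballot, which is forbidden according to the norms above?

lower_boom

By case analysis on escrow_shipment: premise 6 gives O(escrow_shipment ⊃ not break_seal) and premise 8 gives O(not escrow_shipment ⊃ not break_seal), so O(not break_seal) either way.
Premise 2, O(not convene_panel ⊃ break_seal), contraposes to O(not break_seal ⊃ convene_panel); with O(not break_seal) we get O(convene_panel).
From O(convene_panel) and premise 9, O(convene_panel ⊃ notify_report), we obtain O(notify_report).
From O(notify_report) and premise 4, O(notify_report ⊃ not issue_warning), we obtain O(not issue_warning).
The contrapositive of premise 11 (O(not publish_license ⊃ issue_warning)) is O(not issue_warning ⊃ publish_license), and O(not issue_warning) is already established, so O(publish_license).
From O(publish_license) and premise 1, O(publish_license ⊃ not sign_transcript), we obtain O(not sign_transcript).
With premise 10, O(not sign_transcript ⊃ not lower_boom), the K-axiom yields O(not lower_boom).
So O(not lower_boom) holds, i.e. lower_boom is forbidden. None of the other listed options is forbidden under the premises.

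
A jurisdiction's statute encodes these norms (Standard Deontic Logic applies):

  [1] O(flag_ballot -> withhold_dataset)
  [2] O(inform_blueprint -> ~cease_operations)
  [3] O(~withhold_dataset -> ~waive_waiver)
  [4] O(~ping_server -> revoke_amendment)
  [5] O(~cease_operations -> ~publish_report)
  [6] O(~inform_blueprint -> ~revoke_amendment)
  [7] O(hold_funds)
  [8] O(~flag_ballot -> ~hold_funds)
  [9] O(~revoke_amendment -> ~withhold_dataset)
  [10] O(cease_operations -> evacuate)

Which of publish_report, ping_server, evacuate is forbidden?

publish_report

Premise 7 gives O(hold_funds).
Premise 8 is O(~flag_ballot -> ~hold_funds); contrapositively O(hold_funds -> flag_ballot). Since O(hold_funds) holds, K gives O(flag_ballot).
Applying K to premise 1 (O(flag_ballot -> withhold_dataset)) and O(flag_ballot) yields O(withhold_dataset).
Premise 9 is O(~revoke_amendment -> ~withhold_dataset); contrapositively O(withhold_dataset -> revoke_amendment). Since O(withhold_dataset) holds, K gives O(revoke_amendment).
Premise 6 is O(~inform_blueprint -> ~revoke_amendment); contrapositively O(revoke_amendment -> inform_blueprint). Since O(revoke_amendment) holds, K gives O(inform_blueprint).
Applying K to premise 2 (O(inform_blueprint -> ~cease_operations)) and O(inform_blueprint) yields O(~cease_operations).
From O(~cease_operations) and premise 5, O(~cease_operations -> ~publish_report), we obtain O(~publish_report).
So O(~publish_report) holds, i.e. publish_report is forbidden. None of the other listed options is forbidden under the premises.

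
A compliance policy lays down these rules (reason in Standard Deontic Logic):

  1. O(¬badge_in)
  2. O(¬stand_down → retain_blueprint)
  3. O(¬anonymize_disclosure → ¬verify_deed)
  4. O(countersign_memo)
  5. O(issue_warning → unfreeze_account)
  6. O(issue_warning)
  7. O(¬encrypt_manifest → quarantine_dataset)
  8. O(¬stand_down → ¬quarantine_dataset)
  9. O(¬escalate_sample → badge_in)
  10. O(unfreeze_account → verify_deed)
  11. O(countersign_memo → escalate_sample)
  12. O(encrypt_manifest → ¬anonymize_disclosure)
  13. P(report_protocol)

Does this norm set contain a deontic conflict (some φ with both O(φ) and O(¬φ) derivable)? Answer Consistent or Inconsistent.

Premise 9 is O(¬escalate_sample → badge_in), but O(¬escalate_sample) is not derivable from the premises, so it does not yield O(badge_in).
So O(badge_in) is not derivable, and the apparent clash with O(¬badge_in) does not arise.
A world satisfying every obligation exists (e.g. anonymize_disclosure=true, badge_in=false, countersign_memo=true, encrypt_manifest=false, escalate_sample=true, issue_warning=true, quarantine_dataset=true, report_protocol=false, retain_blueprint=false, stand_down=true, unfreeze_account=true, verify_deed=true); no atom is both obligatory and forbidden, so the set is consistent.

Consistent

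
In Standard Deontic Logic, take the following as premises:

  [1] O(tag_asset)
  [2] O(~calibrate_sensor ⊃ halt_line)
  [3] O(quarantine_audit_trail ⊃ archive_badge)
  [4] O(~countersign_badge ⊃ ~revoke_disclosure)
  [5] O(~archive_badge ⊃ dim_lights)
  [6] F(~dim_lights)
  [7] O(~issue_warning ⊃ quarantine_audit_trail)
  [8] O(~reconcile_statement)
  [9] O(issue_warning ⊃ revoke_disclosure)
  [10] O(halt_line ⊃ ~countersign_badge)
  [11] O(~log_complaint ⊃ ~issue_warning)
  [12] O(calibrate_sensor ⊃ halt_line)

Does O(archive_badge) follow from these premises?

Premises 12 and 2 cover both cases: O(calibrate_sensor ⊃ halt_line) and O(~calibrate_sensor ⊃ halt_line). Since calibrate_sensor ∨ ~calibrate_sensor is a tautology, O(halt_line) follows.
With premise 10, O(halt_line ⊃ ~countersign_badge), the K-axiom yields O(~countersign_badge).
Premise 4 is O(~countersign_badge ⊃ ~revoke_disclosure); since O(~countersign_badge), deontic closure gives O(~revoke_disclosure).
Premise 9 is O(issue_warning ⊃ revoke_disclosure); contrapositively O(~revoke_disclosure ⊃ ~issue_warning). Since O(~revoke_disclosure) holds, K gives O(~issue_warning).
With premise 7, O(~issue_warning ⊃ quarantine_audit_trail), the K-axiom yields O(quarantine_audit_trail).
Premise 3 is O(quarantine_audit_trail ⊃ archive_badge); since O(quarantine_audit_trail), deontic closure gives O(archive_badge).
Premises 1, 5, 6, 8, 11 do not contribute to this derivation.
So O(archive_badge) follows.

Yes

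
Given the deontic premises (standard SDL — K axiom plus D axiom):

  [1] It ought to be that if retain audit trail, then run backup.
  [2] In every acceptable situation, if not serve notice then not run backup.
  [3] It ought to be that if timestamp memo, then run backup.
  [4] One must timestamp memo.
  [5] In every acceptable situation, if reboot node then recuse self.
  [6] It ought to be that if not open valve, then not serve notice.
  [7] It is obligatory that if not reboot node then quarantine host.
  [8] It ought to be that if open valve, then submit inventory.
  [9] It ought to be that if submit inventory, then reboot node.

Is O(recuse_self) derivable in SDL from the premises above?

Yes

From premise 4 we have O(timestamp_memo).
With premise 3, O(timestamp_memo → run_backup), the K-axiom yields O(run_backup).
Premise 2 is O(¬serve_notice → ¬run_backup); contrapositively O(run_backup → serve_notice). Since O(run_backup) holds, K gives O(serve_notice).
The contrapositive of premise 6 (O(¬open_valve → ¬serve_notice)) is O(serve_notice → open_valve), and O(serve_notice) is already established, so O(open_valve).
From O(open_valve) and premise 8, O(open_valve → submit_inventory), we obtain O(submit_inventory).
Applying K to premise 9 (O(submit_inventory → reboot_node)) and O(submit_inventory) yields O(reboot_node).
With premise 5, O(reboot_node → recuse_self), the K-axiom yields O(recuse_self).
Premises 1, 7 do not contribute to this derivation.
So O(recuse_self) follows.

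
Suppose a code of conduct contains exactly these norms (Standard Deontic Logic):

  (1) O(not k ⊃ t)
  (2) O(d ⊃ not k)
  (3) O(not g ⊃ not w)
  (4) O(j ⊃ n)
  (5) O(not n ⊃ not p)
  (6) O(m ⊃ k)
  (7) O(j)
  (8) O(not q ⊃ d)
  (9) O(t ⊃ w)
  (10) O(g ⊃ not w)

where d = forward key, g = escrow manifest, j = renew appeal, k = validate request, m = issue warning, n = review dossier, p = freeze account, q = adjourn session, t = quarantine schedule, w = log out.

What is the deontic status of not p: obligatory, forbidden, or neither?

Premise 5 is O(not n ⊃ not p), but O(not n) is not derivable from the premises, so it does not yield O(not p).
No premise or chain of K-axiom applications forces O(not p), and none forces O(p). So not p is neither obligatory nor forbidden under these norms.

Neither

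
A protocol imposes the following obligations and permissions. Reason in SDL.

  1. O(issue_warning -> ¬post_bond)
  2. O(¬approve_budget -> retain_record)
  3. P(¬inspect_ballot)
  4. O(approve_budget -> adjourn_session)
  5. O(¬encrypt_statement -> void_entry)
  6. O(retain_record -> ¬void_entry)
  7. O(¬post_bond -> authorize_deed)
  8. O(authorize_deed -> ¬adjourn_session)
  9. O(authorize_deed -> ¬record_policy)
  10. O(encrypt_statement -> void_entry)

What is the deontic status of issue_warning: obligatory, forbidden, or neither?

Premises 10 and 5 are O(encrypt_statement -> void_entry) and O(¬encrypt_statement -> void_entry); every ideal world satisfies encrypt_statement or ¬encrypt_statement, so in either case void_entry holds — hence O(void_entry).
Premise 6 is O(retain_record -> ¬void_entry); contrapositively O(void_entry -> ¬retain_record). Since O(void_entry) holds, K gives O(¬retain_record).
Premise 2 is O(¬approve_budget -> retain_record); contrapositively O(¬retain_record -> approve_budget). Since O(¬retain_record) holds, K gives O(approve_budget).
With premise 4, O(approve_budget -> adjourn_session), the K-axiom yields O(adjourn_session).
Premise 8, O(authorize_deed -> ¬adjourn_session), contraposes to O(adjourn_session -> ¬authorize_deed); with O(adjourn_session) we get O(¬authorize_deed).
Premise 7 is O(¬post_bond -> authorize_deed); contrapositively O(¬authorize_deed -> post_bond). Since O(¬authorize_deed) holds, K gives O(post_bond).
Premise 1 is O(issue_warning -> ¬post_bond); contrapositively O(post_bond -> ¬issue_warning). Since O(post_bond) holds, K gives O(¬issue_warning).
Premises 3, 9 do not contribute to this derivation.
Thus O(¬issue_warning), which is F(issue_warning): issue_warning is forbidden.

Forbidden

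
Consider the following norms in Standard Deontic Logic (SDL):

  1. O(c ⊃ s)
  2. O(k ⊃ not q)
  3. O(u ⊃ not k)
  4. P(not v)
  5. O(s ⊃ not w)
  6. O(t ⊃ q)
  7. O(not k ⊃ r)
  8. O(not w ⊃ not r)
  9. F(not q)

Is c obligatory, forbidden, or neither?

Forbidden

Premise 9 is F(not q), i.e. O(q).
Premise 2 is O(k ⊃ not q); contrapositively O(q ⊃ not k). Since O(q) holds, K gives O(not k).
With premise 7, O(not k ⊃ r), the K-axiom yields O(r).
Premise 8 is O(not w ⊃ not r); contrapositively O(r ⊃ w). Since O(r) holds, K gives O(w).
The contrapositive of premise 5 (O(s ⊃ not w)) is O(w ⊃ not s), and O(w) is already established, so O(not s).
Premise 1, O(c ⊃ s), contraposes to O(not s ⊃ not c); with O(not s) we get O(not c).
Premises 3, 4, 6 do not contribute to this derivation.
Thus O(not c), which is F(c): c is forbidden.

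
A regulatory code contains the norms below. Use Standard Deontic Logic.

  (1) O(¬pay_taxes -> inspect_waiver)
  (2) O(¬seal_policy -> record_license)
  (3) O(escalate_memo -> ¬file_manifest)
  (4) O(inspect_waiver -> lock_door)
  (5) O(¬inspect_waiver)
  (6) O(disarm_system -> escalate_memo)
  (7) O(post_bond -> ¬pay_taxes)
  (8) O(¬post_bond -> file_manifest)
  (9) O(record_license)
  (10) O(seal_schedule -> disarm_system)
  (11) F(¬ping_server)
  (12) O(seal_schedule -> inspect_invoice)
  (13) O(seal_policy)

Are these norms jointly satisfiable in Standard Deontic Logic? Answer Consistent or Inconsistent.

Consistent

Premise 2 is O(¬seal_policy -> record_license); even if O(record_license) held, inferring O(¬seal_policy) would be affirming the consequent — invalid.
So O(¬seal_policy) is not derivable, and the apparent clash with O(seal_policy) does not arise.
A world satisfying every obligation exists (e.g. disarm_system=false, escalate_memo=false, file_manifest=true, inspect_invoice=false, inspect_waiver=false, lock_door=false, pay_taxes=true, ping_server=true, post_bond=false, record_license=true, seal_policy=true, seal_schedule=false); no atom is both obligatory and forbidden, so the set is consistent.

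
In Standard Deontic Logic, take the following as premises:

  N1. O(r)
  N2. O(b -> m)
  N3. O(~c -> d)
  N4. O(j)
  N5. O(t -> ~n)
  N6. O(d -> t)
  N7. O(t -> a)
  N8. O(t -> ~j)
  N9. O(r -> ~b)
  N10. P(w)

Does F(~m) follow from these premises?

No

Premise 2 is O(b -> m), but O(b) is not derivable from the premises, so it does not yield O(m).
No other premise forces O(m). An ideal world satisfying every premise can still have ~m true, so F(~m) is not derivable.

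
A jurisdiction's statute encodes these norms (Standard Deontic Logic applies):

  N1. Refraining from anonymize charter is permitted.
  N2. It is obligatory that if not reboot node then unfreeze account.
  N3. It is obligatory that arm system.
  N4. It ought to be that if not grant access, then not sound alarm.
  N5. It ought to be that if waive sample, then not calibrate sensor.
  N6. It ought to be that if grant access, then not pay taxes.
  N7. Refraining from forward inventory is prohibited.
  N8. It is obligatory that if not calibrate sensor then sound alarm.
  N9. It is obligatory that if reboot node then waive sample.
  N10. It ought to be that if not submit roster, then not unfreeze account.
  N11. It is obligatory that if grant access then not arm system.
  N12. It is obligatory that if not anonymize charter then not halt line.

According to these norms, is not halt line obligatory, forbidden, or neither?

Premise 12 is O(¬anonymize_charter → ¬halt_line), but O(¬anonymize_charter) is not derivable from the premises (the permission P(¬anonymize_charter) asserts only ¬O(anonymize_charter), not O(¬anonymize_charter)), so it does not yield O(¬halt_line).
No premise or chain of K-axiom applications forces O(¬halt_line), and none forces O(halt_line). So ¬halt_line is neither obligatory nor forbidden under these norms.

Neither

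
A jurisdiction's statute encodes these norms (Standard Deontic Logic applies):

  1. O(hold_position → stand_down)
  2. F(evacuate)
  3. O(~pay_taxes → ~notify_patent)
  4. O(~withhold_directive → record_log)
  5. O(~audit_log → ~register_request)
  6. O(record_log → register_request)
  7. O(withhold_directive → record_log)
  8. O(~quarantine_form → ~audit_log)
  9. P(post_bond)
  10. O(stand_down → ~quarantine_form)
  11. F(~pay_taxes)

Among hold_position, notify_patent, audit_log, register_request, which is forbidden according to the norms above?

hold_position

Premises 4 and 7 cover both cases: O(~withhold_directive → record_log) and O(withhold_directive → record_log). Since ~withhold_directive ∨ withhold_directive is a tautology, O(record_log) follows.
Applying K to premise 6 (O(record_log → register_request)) and O(record_log) yields O(register_request).
The contrapositive of premise 5 (O(~audit_log → ~register_request)) is O(register_request → audit_log), and O(register_request) is already established, so O(audit_log).
The contrapositive of premise 8 (O(~quarantine_form → ~audit_log)) is O(audit_log → quarantine_form), and O(audit_log) is already established, so O(quarantine_form).
Premise 10 is O(stand_down → ~quarantine_form); contrapositively O(quarantine_form → ~stand_down). Since O(quarantine_form) holds, K gives O(~stand_down).
Premise 1, O(hold_position → stand_down), contraposes to O(~stand_down → ~hold_position); with O(~stand_down) we get O(~hold_position).
So O(~hold_position) holds, i.e. hold_position is forbidden. None of the other listed options is forbidden under the premises.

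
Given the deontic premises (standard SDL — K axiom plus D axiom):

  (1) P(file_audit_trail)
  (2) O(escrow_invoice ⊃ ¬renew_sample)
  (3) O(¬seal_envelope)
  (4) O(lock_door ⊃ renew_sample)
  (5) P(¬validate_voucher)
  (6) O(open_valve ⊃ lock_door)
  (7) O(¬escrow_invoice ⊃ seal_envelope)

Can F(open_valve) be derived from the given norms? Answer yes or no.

Yes

From premise 3 we have O(¬seal_envelope).
Premise 7, O(¬escrow_invoice ⊃ seal_envelope), contraposes to O(¬seal_envelope ⊃ escrow_invoice); with O(¬seal_envelope) we get O(escrow_invoice).
With premise 2, O(escrow_invoice ⊃ ¬renew_sample), the K-axiom yields O(¬renew_sample).
Premise 4, O(lock_door ⊃ renew_sample), contraposes to O(¬renew_sample ⊃ ¬lock_door); with O(¬renew_sample) we get O(¬lock_door).
Premise 6, O(open_valve ⊃ lock_door), contraposes to O(¬lock_door ⊃ ¬open_valve); with O(¬lock_door) we get O(¬open_valve).
Premises 1, 5 do not contribute to this derivation.
So O(¬open_valve) holds, i.e. F(open_valve). The claim follows.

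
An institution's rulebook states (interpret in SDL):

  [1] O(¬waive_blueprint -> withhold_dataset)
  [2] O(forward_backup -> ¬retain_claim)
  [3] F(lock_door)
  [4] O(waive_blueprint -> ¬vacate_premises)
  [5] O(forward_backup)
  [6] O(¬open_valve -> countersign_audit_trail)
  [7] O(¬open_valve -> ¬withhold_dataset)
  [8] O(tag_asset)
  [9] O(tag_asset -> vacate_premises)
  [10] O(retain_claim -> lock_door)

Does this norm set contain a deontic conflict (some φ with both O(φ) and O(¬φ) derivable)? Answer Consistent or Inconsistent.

Premise 10 is O(retain_claim -> lock_door), but O(retain_claim) is not derivable from the premises, so it does not yield O(lock_door).
So O(lock_door) is not derivable, and the apparent clash with O(¬lock_door) does not arise.
A world satisfying every obligation exists (e.g. countersign_audit_trail=false, forward_backup=true, lock_door=false, open_valve=true, retain_claim=false, tag_asset=true, vacate_premises=true, waive_blueprint=false, withhold_dataset=true); no atom is both obligatory and forbidden, so the set is consistent.

Consistent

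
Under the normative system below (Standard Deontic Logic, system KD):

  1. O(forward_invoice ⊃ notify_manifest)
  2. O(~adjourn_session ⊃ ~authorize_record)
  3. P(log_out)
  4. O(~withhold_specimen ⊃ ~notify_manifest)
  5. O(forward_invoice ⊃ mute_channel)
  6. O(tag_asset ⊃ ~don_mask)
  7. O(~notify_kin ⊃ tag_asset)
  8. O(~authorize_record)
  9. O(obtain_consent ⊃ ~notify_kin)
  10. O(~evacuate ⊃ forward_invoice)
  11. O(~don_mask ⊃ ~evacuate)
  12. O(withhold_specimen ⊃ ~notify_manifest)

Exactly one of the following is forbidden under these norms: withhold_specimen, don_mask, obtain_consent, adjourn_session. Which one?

Premises 12 and 4 cover both cases: O(withhold_specimen ⊃ ~notify_manifest) and O(~withhold_specimen ⊃ ~notify_manifest). Since withhold_specimen ∨ ~withhold_specimen is a tautology, O(~notify_manifest) follows.
The contrapositive of premise 1 (O(forward_invoice ⊃ notify_manifest)) is O(~notify_manifest ⊃ ~forward_invoice), and O(~notify_manifest) is already established, so O(~forward_invoice).
Premise 10, O(~evacuate ⊃ forward_invoice), contraposes to O(~forward_invoice ⊃ evacuate); with O(~forward_invoice) we get O(evacuate).
Premise 11 is O(~don_mask ⊃ ~evacuate); contrapositively O(evacuate ⊃ don_mask). Since O(evacuate) holds, K gives O(don_mask).
Premise 6, O(tag_asset ⊃ ~don_mask), contraposes to O(don_mask ⊃ ~tag_asset); with O(don_mask) we get O(~tag_asset).
Premise 7, O(~notify_kin ⊃ tag_asset), contraposes to O(~tag_asset ⊃ notify_kin); with O(~tag_asset) we get O(notify_kin).
The contrapositive of premise 9 (O(obtain_consent ⊃ ~notify_kin)) is O(notify_kin ⊃ ~obtain_consent), and O(notify_kin) is already established, so O(~obtain_consent).
So O(~obtain_consent) holds, i.e. obtain_consent is forbidden. None of the other listed options is forbidden under the premises.

obtain_consent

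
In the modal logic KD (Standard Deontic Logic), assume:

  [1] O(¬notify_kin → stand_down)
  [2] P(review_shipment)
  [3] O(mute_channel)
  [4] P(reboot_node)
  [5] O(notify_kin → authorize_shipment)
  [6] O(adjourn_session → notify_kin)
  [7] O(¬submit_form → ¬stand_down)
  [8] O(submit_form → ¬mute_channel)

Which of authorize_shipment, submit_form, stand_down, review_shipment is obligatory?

Premise 3 states O(mute_channel) outright.
Premise 8 is O(submit_form → ¬mute_channel); contrapositively O(mute_channel → ¬submit_form). Since O(mute_channel) holds, K gives O(¬submit_form).
With premise 7, O(¬submit_form → ¬stand_down), the K-axiom yields O(¬stand_down).
The contrapositive of premise 1 (O(¬notify_kin → stand_down)) is O(¬stand_down → notify_kin), and O(¬stand_down) is already established, so O(notify_kin).
With premise 5, O(notify_kin → authorize_shipment), the K-axiom yields O(authorize_shipment).
So O(authorize_shipment) holds — authorize_shipment is obligatory. None of the other listed options is made obligatory by any chain of premises.

authorize_shipment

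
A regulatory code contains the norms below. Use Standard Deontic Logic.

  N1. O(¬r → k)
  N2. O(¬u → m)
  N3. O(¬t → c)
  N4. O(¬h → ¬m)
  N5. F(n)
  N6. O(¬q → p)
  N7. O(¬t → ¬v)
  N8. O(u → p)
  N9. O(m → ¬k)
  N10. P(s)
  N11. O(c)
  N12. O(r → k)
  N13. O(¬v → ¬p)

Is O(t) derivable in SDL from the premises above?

Yes

Premises 1 and 12 are O(¬r → k) and O(r → k); every ideal world satisfies ¬r or r, so in either case k holds — hence O(k).
Premise 9, O(m → ¬k), contraposes to O(k → ¬m); with O(k) we get O(¬m).
Premise 2 is O(¬u → m); contrapositively O(¬m → u). Since O(¬m) holds, K gives O(u).
With premise 8, O(u → p), the K-axiom yields O(p).
The contrapositive of premise 13 (O(¬v → ¬p)) is O(p → v), and O(p) is already established, so O(v).
Premise 7 is O(¬t → ¬v); contrapositively O(v → t). Since O(v) holds, K gives O(t).
Premises 3, 4, 5, 6, 10, 11 do not contribute to this derivation.
So O(t) follows.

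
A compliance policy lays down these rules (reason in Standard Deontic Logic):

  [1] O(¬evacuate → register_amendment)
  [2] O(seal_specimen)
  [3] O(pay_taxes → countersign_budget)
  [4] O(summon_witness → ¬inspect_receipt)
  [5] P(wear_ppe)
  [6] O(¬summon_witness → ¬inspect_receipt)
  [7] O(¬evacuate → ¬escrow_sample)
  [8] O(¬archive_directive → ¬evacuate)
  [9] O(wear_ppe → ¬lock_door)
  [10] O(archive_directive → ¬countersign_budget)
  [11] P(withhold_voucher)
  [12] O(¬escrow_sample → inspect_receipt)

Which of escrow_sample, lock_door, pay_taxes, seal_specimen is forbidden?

Premises 6 and 4 are O(¬summon_witness → ¬inspect_receipt) and O(summon_witness → ¬inspect_receipt); every ideal world satisfies ¬summon_witness or summon_witness, so in either case ¬inspect_receipt holds — hence O(¬inspect_receipt).
Premise 12 is O(¬escrow_sample → inspect_receipt); contrapositively O(¬inspect_receipt → escrow_sample). Since O(¬inspect_receipt) holds, K gives O(escrow_sample).
Premise 7 is O(¬evacuate → ¬escrow_sample); contrapositively O(escrow_sample → evacuate). Since O(escrow_sample) holds, K gives O(evacuate).
Premise 8 is O(¬archive_directive → ¬evacuate); contrapositively O(evacuate → archive_directive). Since O(evacuate) holds, K gives O(archive_directive).
Applying K to premise 10 (O(archive_directive → ¬countersign_budget)) and O(archive_directive) yields O(¬countersign_budget).
The contrapositive of premise 3 (O(pay_taxes → countersign_budget)) is O(¬countersign_budget → ¬pay_taxes), and O(¬countersign_budget) is already established, so O(¬pay_taxes).
So O(¬pay_taxes) holds, i.e. pay_taxes is forbidden. None of the other listed options is forbidden under the premises.

pay_taxes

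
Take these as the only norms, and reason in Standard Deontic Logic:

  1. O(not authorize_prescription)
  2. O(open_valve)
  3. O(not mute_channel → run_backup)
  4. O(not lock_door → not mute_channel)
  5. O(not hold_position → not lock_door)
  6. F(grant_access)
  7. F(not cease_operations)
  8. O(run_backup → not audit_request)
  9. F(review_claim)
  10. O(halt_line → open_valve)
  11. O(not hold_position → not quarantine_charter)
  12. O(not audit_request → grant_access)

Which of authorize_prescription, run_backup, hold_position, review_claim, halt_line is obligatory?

hold_position

Premise 6, F(grant_access), is equivalent to O(not grant_access).
Premise 12 is O(not audit_request → grant_access); contrapositively O(not grant_access → audit_request). Since O(not grant_access) holds, K gives O(audit_request).
Premise 8, O(run_backup → not audit_request), contraposes to O(audit_request → not run_backup); with O(audit_request) we get O(not run_backup).
Premise 3 is O(not mute_channel → run_backup); contrapositively O(not run_backup → mute_channel). Since O(not run_backup) holds, K gives O(mute_channel).
The contrapositive of premise 4 (O(not lock_door → not mute_channel)) is O(mute_channel → lock_door), and O(mute_channel) is already established, so O(lock_door).
The contrapositive of premise 5 (O(not hold_position → not lock_door)) is O(lock_door → hold_position), and O(lock_door) is already established, so O(hold_position).
So O(hold_position) holds — hold_position is obligatory. None of the other listed options is made obligatory by any chain of premises.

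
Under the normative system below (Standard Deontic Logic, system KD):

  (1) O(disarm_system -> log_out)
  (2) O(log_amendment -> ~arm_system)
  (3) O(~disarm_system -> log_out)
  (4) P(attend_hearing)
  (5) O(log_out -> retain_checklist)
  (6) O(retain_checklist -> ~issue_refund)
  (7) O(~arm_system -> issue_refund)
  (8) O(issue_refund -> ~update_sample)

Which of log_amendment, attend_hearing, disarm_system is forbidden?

By case analysis on disarm_system: premise 1 gives O(disarm_system -> log_out) and premise 3 gives O(~disarm_system -> log_out), so O(log_out) either way.
From O(log_out) and premise 5, O(log_out -> retain_checklist), we obtain O(retain_checklist).
Premise 6 is O(retain_checklist -> ~issue_refund); since O(retain_checklist), deontic closure gives O(~issue_refund).
Premise 7, O(~arm_system -> issue_refund), contraposes to O(~issue_refund -> arm_system); with O(~issue_refund) we get O(arm_system).
The contrapositive of premise 2 (O(log_amendment -> ~arm_system)) is O(arm_system -> ~log_amendment), and O(arm_system) is already established, so O(~log_amendment).
So O(~log_amendment) holds, i.e. log_amendment is forbidden. None of the other listed options is forbidden under the premises.

log_amendment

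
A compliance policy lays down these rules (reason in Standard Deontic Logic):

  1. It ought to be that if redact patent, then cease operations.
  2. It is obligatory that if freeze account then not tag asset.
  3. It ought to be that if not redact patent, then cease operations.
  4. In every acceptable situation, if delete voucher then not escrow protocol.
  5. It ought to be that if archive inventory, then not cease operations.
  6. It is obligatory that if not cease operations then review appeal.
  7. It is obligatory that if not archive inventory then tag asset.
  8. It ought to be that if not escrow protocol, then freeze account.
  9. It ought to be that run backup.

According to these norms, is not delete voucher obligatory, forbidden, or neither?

Obligatory

Premises 3 and 1 are O(¬redact_patent → cease_operations) and O(redact_patent → cease_operations); every ideal world satisfies ¬redact_patent or redact_patent, so in either case cease_operations holds — hence O(cease_operations).
Premise 5, O(archive_inventory → ¬cease_operations), contraposes to O(cease_operations → ¬archive_inventory); with O(cease_operations) we get O(¬archive_inventory).
From O(¬archive_inventory) and premise 7, O(¬archive_inventory → tag_asset), we obtain O(tag_asset).
Premise 2, O(freeze_account → ¬tag_asset), contraposes to O(tag_asset → ¬freeze_account); with O(tag_asset) we get O(¬freeze_account).
Premise 8 is O(¬escrow_protocol → freeze_account); contrapositively O(¬freeze_account → escrow_protocol). Since O(¬freeze_account) holds, K gives O(escrow_protocol).
Premise 4, O(delete_voucher → ¬escrow_protocol), contraposes to O(escrow_protocol → ¬delete_voucher); with O(escrow_protocol) we get O(¬delete_voucher).
Premises 6, 9 do not contribute to this derivation.
Hence ¬delete_voucher is obligatory.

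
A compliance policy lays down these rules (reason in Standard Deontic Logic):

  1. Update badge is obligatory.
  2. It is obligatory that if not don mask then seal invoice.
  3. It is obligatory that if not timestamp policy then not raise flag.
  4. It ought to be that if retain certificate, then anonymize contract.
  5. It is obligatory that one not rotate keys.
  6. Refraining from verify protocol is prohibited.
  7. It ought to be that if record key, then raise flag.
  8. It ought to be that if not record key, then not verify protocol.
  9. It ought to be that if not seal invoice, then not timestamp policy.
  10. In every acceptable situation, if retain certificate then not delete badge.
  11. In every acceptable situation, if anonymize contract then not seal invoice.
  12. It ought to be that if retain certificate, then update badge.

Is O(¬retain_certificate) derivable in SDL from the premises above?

Premise 6, F(¬verify_protocol), is equivalent to O(verify_protocol).
The contrapositive of premise 8 (O(¬record_key → ¬verify_protocol)) is O(verify_protocol → record_key), and O(verify_protocol) is already established, so O(record_key).
With premise 7, O(record_key → raise_flag), the K-axiom yields O(raise_flag).
The contrapositive of premise 3 (O(¬timestamp_policy → ¬raise_flag)) is O(raise_flag → timestamp_policy), and O(raise_flag) is already established, so O(timestamp_policy).
Premise 9, O(¬seal_invoice → ¬timestamp_policy), contraposes to O(timestamp_policy → seal_invoice); with O(timestamp_policy) we get O(seal_invoice).
Premise 11 is O(anonymize_contract → ¬seal_invoice); contrapositively O(seal_invoice → ¬anonymize_contract). Since O(seal_invoice) holds, K gives O(¬anonymize_contract).
Premise 4, O(retain_certificate → anonymize_contract), contraposes to O(¬anonymize_contract → ¬retain_certificate); with O(¬anonymize_contract) we get O(¬retain_certificate).
Premises 1, 2, 5, 10, 12 do not contribute to this derivation.
So O(¬retain_certificate) follows.

Yes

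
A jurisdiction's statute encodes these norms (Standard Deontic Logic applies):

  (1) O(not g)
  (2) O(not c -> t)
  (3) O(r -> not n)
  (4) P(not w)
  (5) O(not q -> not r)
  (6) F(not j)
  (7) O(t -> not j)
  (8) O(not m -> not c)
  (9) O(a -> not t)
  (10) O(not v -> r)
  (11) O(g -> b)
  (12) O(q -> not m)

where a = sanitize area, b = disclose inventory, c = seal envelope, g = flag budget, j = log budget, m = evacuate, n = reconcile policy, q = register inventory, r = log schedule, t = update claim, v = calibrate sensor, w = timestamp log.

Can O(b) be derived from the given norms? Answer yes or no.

Premise 11 is O(g -> b), but O(g) is not derivable from the premises, so it does not yield O(b).
No other premise forces O(b). An ideal world satisfying every premise can still have b false, so O(b) is not derivable.

No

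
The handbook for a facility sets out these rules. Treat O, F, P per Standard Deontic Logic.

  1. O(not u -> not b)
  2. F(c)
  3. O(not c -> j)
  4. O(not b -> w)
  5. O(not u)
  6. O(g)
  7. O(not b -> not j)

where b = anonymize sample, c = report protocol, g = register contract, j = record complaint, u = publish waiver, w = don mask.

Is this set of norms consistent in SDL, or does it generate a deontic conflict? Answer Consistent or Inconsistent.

Inconsistent

Premise 2, F(c), is equivalent to O(not c).
With premise 3, O(not c -> j), the K-axiom yields O(j).
Premise 7 is O(not b -> not j); contrapositively O(j -> b). Since O(j) holds, K gives O(b).
Premise 1, O(not u -> not b), contraposes to O(b -> u); with O(b) we get O(u).
However, premise 5 gives O(not u).
We now have both O(u) and O(not u) — u is simultaneously obligatory and forbidden, violating the D-axiom.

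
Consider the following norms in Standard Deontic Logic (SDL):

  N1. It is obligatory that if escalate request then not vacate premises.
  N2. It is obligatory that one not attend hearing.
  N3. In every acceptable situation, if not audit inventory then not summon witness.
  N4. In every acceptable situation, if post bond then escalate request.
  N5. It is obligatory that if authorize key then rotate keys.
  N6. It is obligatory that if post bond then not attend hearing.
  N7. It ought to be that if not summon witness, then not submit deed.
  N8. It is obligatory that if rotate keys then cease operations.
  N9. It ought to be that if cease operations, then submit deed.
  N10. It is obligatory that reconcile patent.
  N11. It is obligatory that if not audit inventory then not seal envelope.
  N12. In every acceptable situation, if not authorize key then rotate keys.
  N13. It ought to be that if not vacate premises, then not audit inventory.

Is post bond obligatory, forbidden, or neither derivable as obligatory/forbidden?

By case analysis on ¬authorize_key: premise 12 gives O(¬authorize_key → rotate_keys) and premise 5 gives O(authorize_key → rotate_keys), so O(rotate_keys) either way.
Applying K to premise 8 (O(rotate_keys → cease_operations)) and O(rotate_keys) yields O(cease_operations).
With premise 9, O(cease_operations → submit_deed), the K-axiom yields O(submit_deed).
The contrapositive of premise 7 (O(¬summon_witness → ¬submit_deed)) is O(submit_deed → summon_witness), and O(submit_deed) is already established, so O(summon_witness).
The contrapositive of premise 3 (O(¬audit_inventory → ¬summon_witness)) is O(summon_witness → audit_inventory), and O(summon_witness) is already established, so O(audit_inventory).
The contrapositive of premise 13 (O(¬vacate_premises → ¬audit_inventory)) is O(audit_inventory → vacate_premises), and O(audit_inventory) is already established, so O(vacate_premises).
Premise 1, O(escalate_request → ¬vacate_premises), contraposes to O(vacate_premises → ¬escalate_request); with O(vacate_premises) we get O(¬escalate_request).
The contrapositive of premise 4 (O(post_bond → escalate_request)) is O(¬escalate_request → ¬post_bond), and O(¬escalate_request) is already established, so O(¬post_bond).
Premises 2, 6, 10, 11 do not contribute to this derivation.
Thus O(¬post_bond), which is F(post_bond): post_bond is forbidden.

Forbidden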